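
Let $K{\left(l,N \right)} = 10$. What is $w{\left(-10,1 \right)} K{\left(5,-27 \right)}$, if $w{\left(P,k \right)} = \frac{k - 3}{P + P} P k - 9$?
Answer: $-100$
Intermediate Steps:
$w{\left(P,k \right)} = -9 + k \left(- \frac{3}{2} + \frac{k}{2}\right)$ ($w{\left(P,k \right)} = \frac{-3 + k}{2 P} P k - 9 = \left(- \frac{3}{2} + \frac{k}{2}\right) k - 9 = k \left(- \frac{3}{2} + \frac{k}{2}\right) - 9 = -9 + k \left(- \frac{3}{2} + \frac{k}{2}\right)$)
$w{\left(-10,1 \right)} K{\left(5,-27 \right)} = \left(-9 + \frac{1^{2}}{2} - \frac{3}{2}\right) 10 = \left(-9 + \frac{1}{2} \cdot 1 - \frac{3}{2}\right) 10 = \left(-9 + \frac{1}{2} - \frac{3}{2}\right) 10 = \left(-10\right) 10 = -100$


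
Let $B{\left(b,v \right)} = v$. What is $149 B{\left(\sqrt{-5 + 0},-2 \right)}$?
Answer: $-298$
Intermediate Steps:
$149 B{\left(\sqrt{-5 + 0},-2 \right)} = 149 \left(-2\right) = -298$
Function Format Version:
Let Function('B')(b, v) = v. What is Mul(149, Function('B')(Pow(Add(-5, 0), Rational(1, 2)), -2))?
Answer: -298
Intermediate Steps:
Mul(149, Function('B')(Pow(Add(-5, 0), Rational(1, 2)), -2)) = Mul(149, -2) = -298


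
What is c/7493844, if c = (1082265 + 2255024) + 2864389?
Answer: 1033613/1248974 ≈ 0.82757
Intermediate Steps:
c = 6201678 (c = 3337289 + 2864389 = 6201678)
c/7493844 = 6201678/7493844 = 6201678*(1/7493844) = 1033613/1248974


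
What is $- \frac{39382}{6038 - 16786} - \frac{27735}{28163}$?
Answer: $\frac{405509743}{151347962} \approx 2.6793$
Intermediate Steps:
$- \frac{39382}{6038 - 16786} - \frac{27735}{28163} = - \frac{39382}{-10748} - \frac{27735}{28163} = \left(-39382\right) \left(- \frac{1}{10748}\right) - \frac{27735}{28163} = \frac{19691}{5374} - \frac{27735}{28163} = \frac{405509743}{151347962}$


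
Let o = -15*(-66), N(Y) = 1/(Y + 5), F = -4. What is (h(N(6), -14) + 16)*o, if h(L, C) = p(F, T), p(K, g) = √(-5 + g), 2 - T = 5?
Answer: 15840 + 1980*I*√2 ≈ 15840.0 + 2800.1*I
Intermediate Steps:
T = -3 (T = 2 - 1*5 = 2 - 5 = -3)
N(Y) = 1/(5 + Y)
h(L, C) = 2*I*√2 (h(L, C) = √(-5 - 3) = √(-8) = 2*I*√2)
o = 990
(h(N(6), -14) + 16)*o = (2*I*√2 + 16)*990 = (16 + 2*I*√2)*990 = 15840 + 1980*I*√2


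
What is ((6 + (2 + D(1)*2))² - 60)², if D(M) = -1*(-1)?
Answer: 1600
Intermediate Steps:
D(M) = 1
((6 + (2 + D(1)*2))² - 60)² = ((6 + (2 + 1*2))² - 60)² = ((6 + (2 + 2))² - 60)² = ((6 + 4)² - 60)² = (10² - 60)² = (100 - 60)² = 40² = 1600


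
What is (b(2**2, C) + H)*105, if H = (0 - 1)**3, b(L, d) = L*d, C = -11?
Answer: -4725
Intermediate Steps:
H = -1 (H = (-1)**3 = -1)
(b(2**2, C) + H)*105 = (2**2*(-11) - 1)*105 = (4*(-11) - 1)*105 = (-44 - 1)*105 = -45*105 = -4725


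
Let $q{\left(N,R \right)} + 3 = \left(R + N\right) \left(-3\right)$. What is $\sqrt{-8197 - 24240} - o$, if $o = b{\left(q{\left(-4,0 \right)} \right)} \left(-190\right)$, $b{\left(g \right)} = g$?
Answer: $1710 + i \sqrt{32437} \approx 1710.0 + 180.1 i$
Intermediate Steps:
$q{\left(N,R \right)} = -3 - 3 N - 3 R$ ($q{\left(N,R \right)} = -3 + \left(R + N\right) \left(-3\right) = -3 + \left(N + R\right) \left(-3\right) = -3 - \left(3 N + 3 R\right) = -3 - 3 N - 3 R$)
$o = -1710$ ($o = \left(-3 - -12 - 0\right) \left(-190\right) = \left(-3 + 12 + 0\right) \left(-190\right) = 9 \left(-190\right) = -1710$)
$\sqrt{-8197 - 24240} - o = \sqrt{-8197 - 24240} - -1710 = \sqrt{-32437} + 1710 = i \sqrt{32437} + 1710 = 1710 + i \sqrt{32437}$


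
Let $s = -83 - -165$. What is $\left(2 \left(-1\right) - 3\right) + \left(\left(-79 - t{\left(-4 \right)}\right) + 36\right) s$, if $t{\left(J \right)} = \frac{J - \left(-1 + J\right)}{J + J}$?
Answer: $- \frac{14083}{4} \approx -3520.8$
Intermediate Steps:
$s = 82$ ($s = -83 + 165 = 82$)
$t{\left(J \right)} = \frac{1}{2 J}$ ($t{\left(J \right)} = 1 \frac{1}{2 J} = \frac{1}{2 J}$)
$\left(2 \left(-1\right) - 3\right) + \left(\left(-79 - t{\left(-4 \right)}\right) + 36\right) s = \left(2 \left(-1\right) - 3\right) + \left(\left(-79 - \frac{1}{2 \left(-4\right)}\right) + 36\right) 82 = \left(-2 - 3\right) + \left(\left(-79 - \frac{1}{2} \left(- \frac{1}{4}\right)\right) + 36\right) 82 = -5 + \left(\left(-79 - - \frac{1}{8}\right) + 36\right) 82 = -5 + \left(\left(-79 + \frac{1}{8}\right) + 36\right) 82 = -5 + \left(- \frac{631}{8} + 36\right) 82 = -5 - \frac{14063}{4} = - \frac{14083}{4}$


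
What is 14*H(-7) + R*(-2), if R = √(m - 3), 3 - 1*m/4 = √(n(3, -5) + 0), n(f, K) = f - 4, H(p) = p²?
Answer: 686 - 2*√(9 - 4*I) ≈ 679.86 + 1.303*I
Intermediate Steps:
n(f, K) = -4 + f
m = 12 - 4*I (m = 12 - 4*√((-4 + 3) + 0) = 12 - 4*√(-1 + 0) = 12 - 4*I ≈ 12.0 - 4.0*I)
R = √(9 - 4*I) (R = √((12 - 4*I) - 3) = √(9 - 4*I) ≈ 3.0699 - 0.65148*I)
14*H(-7) + R*(-2) = 14*(-7)² + √(9 - 4*I)*(-2) = 14*49 - 2*√(9 - 4*I) = 686 - 2*√(9 - 4*I)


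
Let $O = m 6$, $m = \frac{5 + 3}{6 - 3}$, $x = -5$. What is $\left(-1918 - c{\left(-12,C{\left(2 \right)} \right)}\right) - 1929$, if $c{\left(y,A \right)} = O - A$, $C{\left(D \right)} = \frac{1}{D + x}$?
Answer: $- \frac{11590}{3} \approx -3863.3$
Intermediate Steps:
$m = \frac{8}{3} \approx 2.6667$
$C{\left(D \right)} = \frac{1}{-5 + D}$ ($C{\left(D \right)} = \frac{1}{D - 5} = \frac{1}{-5 + D}$)
$O = 16$ ($O = \frac{8}{3} \cdot 6 = 16$)
$c{\left(y,A \right)} = 16 - A$
$\left(-1918 - c{\left(-12,C{\left(2 \right)} \right)}\right) - 1929 = \left(-1918 - \left(16 - \frac{1}{-5 + 2}\right)\right) - 1929 = \left(-1918 - \left(16 - \frac{1}{-3}\right)\right) - 1929 = \left(-1918 - \left(16 - - \frac{1}{3}\right)\right) - 1929 = \left(-1918 - \left(16 + \frac{1}{3}\right)\right) - 1929 = \left(-1918 - \frac{49}{3}\right) - 1929 = - \frac{5803}{3} - 1929 = - \frac{11590}{3}$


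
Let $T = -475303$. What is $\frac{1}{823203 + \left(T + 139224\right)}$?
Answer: $\frac{1}{487124} \approx 2.0529 \cdot 10^{-6}$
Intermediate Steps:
$\frac{1}{823203 + \left(T + 139224\right)} = \frac{1}{823203 + \left(-475303 + 139224\right)} = \frac{1}{823203 - 336079} = \frac{1}{487124}$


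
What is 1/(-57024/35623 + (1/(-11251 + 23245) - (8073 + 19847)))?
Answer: -427262262/11929846265273 ≈ -3.5815e-5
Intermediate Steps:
1/(-57024/35623 + (1/(-11251 + 23245) - (8073 + 19847))) = 1/(-57024*1/35623 + (1/11994 - 1*27920)) = 1/(-57024/35623 + (1/11994 - 27920)) = 1/(-57024/35623 - 334872479/11994) = 1/(-11929846265273/427262262) = -427262262/11929846265273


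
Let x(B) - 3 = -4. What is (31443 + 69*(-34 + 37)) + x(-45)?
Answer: 31649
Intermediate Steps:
x(B) = -1 (x(B) = 3 - 4 = -1)
(31443 + 69*(-34 + 37)) + x(-45) = (31443 + 69*(-34 + 37)) - 1 = (31443 + 69*3) - 1 = (31443 + 207) - 1 = 31650 - 1 = 31649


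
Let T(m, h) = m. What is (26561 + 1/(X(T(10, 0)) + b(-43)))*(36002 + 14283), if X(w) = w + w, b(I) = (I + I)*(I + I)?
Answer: 9904957117445/7416 ≈ 1.3356e+9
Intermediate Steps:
b(I) = 4*I**2 (b(I) = (2*I)*(2*I) = 4*I**2)
X(w) = 2*w
(26561 + 1/(X(T(10, 0)) + b(-43)))*(36002 + 14283) = (26561 + 1/(2*10 + 4*(-43)**2))*(36002 + 14283) = (26561 + 1/(20 + 4*1849))*50285 = (26561 + 1/(20 + 7396))*50285 = (26561 + 1/7416)*50285 = (196976377/7416)*50285 = 9904957117445/7416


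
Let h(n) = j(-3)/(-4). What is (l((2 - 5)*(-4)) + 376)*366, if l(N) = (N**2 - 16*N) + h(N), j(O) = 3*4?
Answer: 118950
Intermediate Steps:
j(O) = 12
h(n) = -3 (h(n) = 12/(-4) = 12*(-1/4) = -3)
l(N) = -3 + N**2 - 16*N (l(N) = (N**2 - 16*N) - 3 = -3 + N**2 - 16*N)
(l((2 - 5)*(-4)) + 376)*366 = ((-3 + ((2 - 5)*(-4))**2 - 16*(2 - 5)*(-4)) + 376)*366 = ((-3 + (-3*(-4))**2 - (-48)*(-4)) + 376)*366 = ((-3 + 12**2 - 16*12) + 376)*366 = ((-3 + 144 - 192) + 376)*366 = (-51 + 376)*366 = 325*366 = 118950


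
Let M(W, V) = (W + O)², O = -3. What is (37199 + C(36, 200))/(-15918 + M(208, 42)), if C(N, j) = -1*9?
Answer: 37190/26107 ≈ 1.4245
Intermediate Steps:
C(N, j) = -9
M(W, V) = (-3 + W)² (M(W, V) = (W - 3)² = (-3 + W)²)
(37199 + C(36, 200))/(-15918 + M(208, 42)) = (37199 - 9)/(-15918 + (-3 + 208)²) = 37190/(-15918 + 205²) = 37190/(-15918 + 42025) = 37190/26107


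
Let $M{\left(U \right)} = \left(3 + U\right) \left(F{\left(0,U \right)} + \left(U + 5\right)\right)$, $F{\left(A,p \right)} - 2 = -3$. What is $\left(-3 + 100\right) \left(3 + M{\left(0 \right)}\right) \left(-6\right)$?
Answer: $-8730$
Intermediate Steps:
$F{\left(A,p \right)} = -1$ ($F{\left(A,p \right)} = 2 - 3 = -1$)
$M{\left(U \right)} = \left(3 + U\right) \left(4 + U\right)$ ($M{\left(U \right)} = \left(3 + U\right) \left(-1 + \left(U + 5\right)\right) = \left(3 + U\right) \left(-1 + \left(5 + U\right)\right) = \left(3 + U\right) \left(4 + U\right)$)
$\left(-3 + 100\right) \left(3 + M{\left(0 \right)}\right) \left(-6\right) = \left(-3 + 100\right) \left(3 + \left(12 + 0^{2} + 7 \cdot 0\right)\right) \left(-6\right) = 97 \left(3 + \left(12 + 0 + 0\right)\right) \left(-6\right) = 97 \left(3 + 12\right) \left(-6\right) = 97 \cdot 15 \left(-6\right) = 97 \left(-90\right) = -8730$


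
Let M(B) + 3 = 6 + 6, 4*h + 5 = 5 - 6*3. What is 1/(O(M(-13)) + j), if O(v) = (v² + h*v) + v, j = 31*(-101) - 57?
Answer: -2/6277 ≈ -0.00031862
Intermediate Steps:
h = -9/2 (h = -5/4 + (5 - 6*3)/4 = -5/4 + (5 - 18)/4 = -5/4 + (¼)*(-13) = -5/4 - 13/4 = -9/2 ≈ -4.5000)
j = -3188 (j = -3131 - 57 = -3188)
M(B) = 9 (M(B) = -3 + (6 + 6) = -3 + 12 = 9)
O(v) = v² - 7*v/2 (O(v) = (v² - 9*v/2) + v = v² - 7*v/2)
1/(O(M(-13)) + j) = 1/((½)*9*(-7 + 2*9) - 3188) = 1/((½)*9*(-7 + 18) - 3188) = 1/((½)*9*11 - 3188) = 1/(99/2 - 3188) = 1/(-6277/2) = -2/6277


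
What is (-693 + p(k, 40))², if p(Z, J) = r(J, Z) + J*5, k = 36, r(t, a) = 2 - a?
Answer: 277729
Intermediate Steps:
p(Z, J) = 2 - Z + 5*J (p(Z, J) = (2 - Z) + J*5 = (2 - Z) + 5*J = 2 - Z + 5*J)
(-693 + p(k, 40))² = (-693 + (2 - 1*36 + 5*40))² = (-693 + (2 - 36 + 200))² = (-693 + 166)² = (-527)² = 277729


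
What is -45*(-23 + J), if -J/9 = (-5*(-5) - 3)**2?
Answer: 197055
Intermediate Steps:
J = -4356 (J = -9*(-5*(-5) - 3)**2 = -9*(25 - 3)**2 = -9*22**2 = -9*484 = -4356)
-45*(-23 + J) = -45*(-23 - 4356) = -45*(-4379) = 197055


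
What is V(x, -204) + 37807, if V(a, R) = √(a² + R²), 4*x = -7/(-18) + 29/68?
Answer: 37807 + √249392618665/2448 ≈ 38011.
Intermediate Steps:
x = 499/2448 (x = (-7/(-18) + 29/68)/4 = (-7*(-1/18) + 29*(1/68))/4 = (7/18 + 29/68)/4 = (¼)*(499/612) = 499/2448 ≈ 0.20384)
V(a, R) = √(R² + a²)
V(x, -204) + 37807 = √((-204)² + (499/2448)²) + 37807 = √(41616 + 249001/5992704) + 37807 = √(249392618665/5992704) + 37807 = √249392618665/2448 + 37807 = 37807 + √249392618665/2448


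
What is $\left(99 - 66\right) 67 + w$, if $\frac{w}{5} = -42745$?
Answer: $-211514$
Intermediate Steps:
$w = -213725$ ($w = 5 \left(-42745\right) = -213725$)
$\left(99 - 66\right) 67 + w = \left(99 - 66\right) 67 - 213725 = 33 \cdot 67 - 213725 = 2211 - 213725 = -211514$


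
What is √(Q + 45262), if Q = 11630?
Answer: 2*√14223 ≈ 238.52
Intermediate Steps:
√(Q + 45262) = √(11630 + 45262) = √56892 = 2*√14223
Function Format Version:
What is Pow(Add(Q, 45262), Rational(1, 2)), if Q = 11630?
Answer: Mul(2, Pow(14223, Rational(1, 2))) ≈ 238.52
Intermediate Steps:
Pow(Add(Q, 45262), Rational(1, 2)) = Pow(Add(11630, 45262), Rational(1, 2)) = Pow(56892, Rational(1, 2)) = Mul(2, Pow(14223, Rational(1, 2)))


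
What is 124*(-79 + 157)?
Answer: 9672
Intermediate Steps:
124*(-79 + 157) = 124*78 = 9672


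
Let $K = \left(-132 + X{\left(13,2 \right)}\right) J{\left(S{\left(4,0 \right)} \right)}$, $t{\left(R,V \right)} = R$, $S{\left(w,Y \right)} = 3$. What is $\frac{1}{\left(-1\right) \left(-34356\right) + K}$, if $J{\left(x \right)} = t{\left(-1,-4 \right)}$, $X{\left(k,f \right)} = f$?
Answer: $\frac{1}{34486} \approx 2.8997 \cdot 10^{-5}$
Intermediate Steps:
$J{\left(x \right)} = -1$
$K = 130$ ($K = \left(-132 + 2\right) \left(-1\right) = \left(-130\right) \left(-1\right) = 130$)
$\frac{1}{\left(-1\right) \left(-34356\right) + K} = \frac{1}{\left(-1\right) \left(-34356\right) + 130} = \frac{1}{34356 + 130} = \frac{1}{34486}$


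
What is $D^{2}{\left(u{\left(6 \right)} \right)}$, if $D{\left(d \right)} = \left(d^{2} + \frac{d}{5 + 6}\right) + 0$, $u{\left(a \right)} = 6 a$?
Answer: $\frac{204261264}{121} \approx 1.6881 \cdot 10^{6}$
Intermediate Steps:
$D{\left(d \right)} = d^{2} + \frac{d}{11}$ ($D{\left(d \right)} = \left(d^{2} + \frac{d}{11}\right) + 0 = d^{2} + \frac{d}{11}$)
$D^{2}{\left(u{\left(6 \right)} \right)} = \left(6 \cdot 6 \left(\frac{1}{11} + 6 \cdot 6\right)\right)^{2} = \left(36 \left(\frac{1}{11} + 36\right)\right)^{2} = \left(36 \cdot \frac{397}{11}\right)^{2} = \left(\frac{14292}{11}\right)^{2} = \frac{204261264}{121}$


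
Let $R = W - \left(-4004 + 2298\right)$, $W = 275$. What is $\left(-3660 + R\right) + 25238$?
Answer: $23559$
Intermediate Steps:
$R = 1981$ ($R = 275 - \left(-4004 + 2298\right) = 275 - -1706 = 275 + 1706 = 1981$)
$\left(-3660 + R\right) + 25238 = \left(-3660 + 1981\right) + 25238 = -1679 + 25238 = 23559$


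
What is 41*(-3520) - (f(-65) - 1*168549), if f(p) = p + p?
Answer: 24359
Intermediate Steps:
f(p) = 2*p
41*(-3520) - (f(-65) - 1*168549) = 41*(-3520) - (2*(-65) - 1*168549) = -144320 - (-130 - 168549) = -144320 - 1*(-168679) = -144320 + 168679 = 24359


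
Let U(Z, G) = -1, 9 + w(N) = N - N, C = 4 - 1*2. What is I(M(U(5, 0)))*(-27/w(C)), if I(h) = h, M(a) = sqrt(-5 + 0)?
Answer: 3*I*sqrt(5) ≈ 6.7082*I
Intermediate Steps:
C = 2 (C = 4 - 2 = 2)
w(N) = -9 (w(N) = -9 + (N - N) = -9 + 0 = -9)
M(a) = I*sqrt(5) (M(a) = sqrt(-5) = I*sqrt(5))
I(M(U(5, 0)))*(-27/w(C)) = (I*sqrt(5))*(-27/(-9)) = (I*sqrt(5))*(-27*(-1/9)) = (I*sqrt(5))*3 = 3*I*sqrt(5)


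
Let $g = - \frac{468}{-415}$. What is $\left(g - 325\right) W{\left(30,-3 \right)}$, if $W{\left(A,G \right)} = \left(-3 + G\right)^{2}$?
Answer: $- \frac{4838652}{415} \approx -11659.0$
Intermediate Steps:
$g = \frac{468}{415}$ ($g = \left(-468\right) \left(- \frac{1}{415}\right) = \frac{468}{415} \approx 1.1277$)
$\left(g - 325\right) W{\left(30,-3 \right)} = \left(\frac{468}{415} - 325\right) \left(-3 - 3\right)^{2} = - \frac{134407 \left(-6\right)^{2}}{415} = \left(- \frac{134407}{415}\right) 36 = - \frac{4838652}{415}$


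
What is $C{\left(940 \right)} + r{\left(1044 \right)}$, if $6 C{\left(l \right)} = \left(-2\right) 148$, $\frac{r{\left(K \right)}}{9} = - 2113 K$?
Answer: $- \frac{59561392}{3} \approx -1.9854 \cdot 10^{7}$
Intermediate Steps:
$r{\left(K \right)} = - 19017 K$ ($r{\left(K \right)} = 9 \left(- 2113 K\right) = - 19017 K$)
$C{\left(l \right)} = - \frac{148}{3}$ ($C{\left(l \right)} = \frac{\left(-2\right) 148}{6} = \frac{1}{6} \left(-296\right) = - \frac{148}{3}$)
$C{\left(940 \right)} + r{\left(1044 \right)} = - \frac{148}{3} - 19853748 = - \frac{59561392}{3}$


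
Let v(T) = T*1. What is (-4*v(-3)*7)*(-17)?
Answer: -1428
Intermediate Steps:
v(T) = T
(-4*v(-3)*7)*(-17) = (-4*(-3)*7)*(-17) = (12*7)*(-17) = 84*(-17) = -1428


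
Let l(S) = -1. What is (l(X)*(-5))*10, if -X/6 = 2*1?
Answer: 50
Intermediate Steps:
X = -12 ≈ -12.000
(l(X)*(-5))*10 = -1*(-5)*10 = 5*10 = 50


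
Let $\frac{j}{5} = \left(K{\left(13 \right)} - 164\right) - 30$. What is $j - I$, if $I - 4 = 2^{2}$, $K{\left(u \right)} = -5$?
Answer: $-1003$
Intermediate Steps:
$I = 8$ ($I = 4 + 2^{2} = 4 + 4 = 8$)
$j = -995$ ($j = 5 \left(\left(-5 - 164\right) - 30\right) = 5 \left(-169 - 30\right) = 5 \left(-199\right) = -995$)
$j - I = -995 - 8 = -1003$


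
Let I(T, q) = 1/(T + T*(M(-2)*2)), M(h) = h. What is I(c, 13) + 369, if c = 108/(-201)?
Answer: 39919/108 ≈ 369.62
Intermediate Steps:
c = -36/67 (c = 108*(-1/201) = -36/67 ≈ -0.53731)
I(T, q) = -1/(3*T) (I(T, q) = 1/(T + T*(-2*2)) = 1/(T + T*(-4)) = 1/(T - 4*T) = 1/(-3*T) = -1/(3*T))
I(c, 13) + 369 = -1/(3*(-36/67)) + 369 = -⅓*(-67/36) + 369 = 67/108 + 369 = 39919/108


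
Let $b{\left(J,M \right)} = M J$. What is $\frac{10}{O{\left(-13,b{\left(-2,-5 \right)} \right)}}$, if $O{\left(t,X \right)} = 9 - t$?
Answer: $\frac{5}{11} \approx 0.45455$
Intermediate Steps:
$b{\left(J,M \right)} = J M$
$\frac{10}{O{\left(-13,b{\left(-2,-5 \right)} \right)}} = \frac{10}{9 - -13} = \frac{10}{9 + 13} = \frac{10}{22} = 10 \cdot \frac{1}{22} = \frac{5}{11}$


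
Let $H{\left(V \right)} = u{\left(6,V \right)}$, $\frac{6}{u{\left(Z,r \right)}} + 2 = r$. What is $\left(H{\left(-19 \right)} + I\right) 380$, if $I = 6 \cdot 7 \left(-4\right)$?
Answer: $- \frac{447640}{7} \approx -63949.0$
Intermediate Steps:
$u{\left(Z,r \right)} = \frac{6}{-2 + r}$
$I = -168$ ($I = 42 \left(-4\right) = -168$)
$H{\left(V \right)} = \frac{6}{-2 + V}$
$\left(H{\left(-19 \right)} + I\right) 380 = \left(\frac{6}{-2 - 19} - 168\right) 380 = \left(\frac{6}{-21} - 168\right) 380 = \left(6 \left(- \frac{1}{21}\right) - 168\right) 380 = \left(- \frac{2}{7} - 168\right) 380 = \left(- \frac{1178}{7}\right) 380 = - \frac{447640}{7}$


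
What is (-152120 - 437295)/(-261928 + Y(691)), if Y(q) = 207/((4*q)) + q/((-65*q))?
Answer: 105894298900/47057973789 ≈ 2.2503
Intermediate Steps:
Y(q) = -1/65 + 207/(4*q) (Y(q) = 207*(1/(4*q)) + q*(-1/(65*q)) = 207/(4*q) - 1/65 = -1/65 + 207/(4*q))
(-152120 - 437295)/(-261928 + Y(691)) = (-152120 - 437295)/(-261928 + (1/260)*(13455 - 4*691)/691) = -589415/(-261928 + (1/260)*(1/691)*(13455 - 2764)) = -589415/(-261928 + (1/260)*(1/691)*10691) = -589415/(-261928 + 10691/179660) = -589415/(-47057973789/179660) = -589415*(-179660/47057973789) = 105894298900/47057973789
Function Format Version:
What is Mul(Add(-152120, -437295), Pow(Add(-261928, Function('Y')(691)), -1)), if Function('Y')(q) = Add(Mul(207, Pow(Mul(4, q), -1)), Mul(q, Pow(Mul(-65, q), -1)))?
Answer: Rational(105894298900, 47057973789) ≈ 2.2503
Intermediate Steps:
Function('Y')(q) = Add(Rational(-1, 65), Mul(Rational(207, 4), Pow(q, -1))) (Function('Y')(q) = Add(Mul(207, Mul(Rational(1, 4), Pow(q, -1))), Mul(q, Mul(Rational(-1, 65), Pow(q, -1)))) = Add(Mul(Rational(207, 4), Pow(q, -1)), Rational(-1, 65)) = Add(Rational(-1, 65), Mul(Rational(207, 4), Pow(q, -1))))
Mul(Add(-152120, -437295), Pow(Add(-261928, Function('Y')(691)), -1)) = Mul(Add(-152120, -437295), Pow(Add(-261928, Mul(Rational(1, 260), Pow(691, -1), Add(13455, Mul(-4, 691)))), -1)) = Mul(-589415, Pow(Add(-261928, Mul(Rational(1, 260), Rational(1, 691), Add(13455, -2764))), -1)) = Mul(-589415, Pow(Add(-261928, Mul(Rational(1, 260), Rational(1, 691), 10691)), -1)) = Mul(-589415, Pow(Add(-261928, Rational(10691, 179660)), -1)) = Mul(-589415, Pow(Rational(-47057973789, 179660), -1)) = Mul(-589415, Rational(-179660, 47057973789)) = Rational(105894298900, 47057973789)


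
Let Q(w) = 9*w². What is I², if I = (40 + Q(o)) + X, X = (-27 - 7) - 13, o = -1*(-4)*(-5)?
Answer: 12909649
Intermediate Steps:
o = -20 (o = 4*(-5) = -20)
X = -47 (X = -34 - 13 = -47)
I = 3593 (I = (40 + 9*(-20)²) - 47 = (40 + 9*400) - 47 = (40 + 3600) - 47 = 3640 - 47 = 3593)
I² = 3593² = 12909649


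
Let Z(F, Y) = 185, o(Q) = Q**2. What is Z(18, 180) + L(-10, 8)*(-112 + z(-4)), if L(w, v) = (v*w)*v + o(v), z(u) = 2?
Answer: 63545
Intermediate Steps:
L(w, v) = v**2 + w*v**2 (L(w, v) = (v*w)*v + v**2 = w*v**2 + v**2 = v**2 + w*v**2)
Z(18, 180) + L(-10, 8)*(-112 + z(-4)) = 185 + (8**2*(1 - 10))*(-112 + 2) = 185 + (64*(-9))*(-110) = 185 - 576*(-110) = 185 + 63360 = 63545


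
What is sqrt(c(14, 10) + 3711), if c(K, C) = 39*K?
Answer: 3*sqrt(473) ≈ 65.246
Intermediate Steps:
sqrt(c(14, 10) + 3711) = sqrt(39*14 + 3711) = sqrt(546 + 3711) = sqrt(4257) = 3*sqrt(473)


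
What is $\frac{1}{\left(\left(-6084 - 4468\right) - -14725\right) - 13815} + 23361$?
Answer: $\frac{225246761}{9642} \approx 23361.0$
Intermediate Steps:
$\frac{1}{\left(\left(-6084 - 4468\right) - -14725\right) - 13815} + 23361 = \frac{1}{\left(\left(-6084 - 4468\right) + 14725\right) - 13815} + 23361 = \frac{1}{\left(-10552 + 14725\right) - 13815} + 23361 = \frac{1}{4173 - 13815} + 23361 = \frac{1}{-9642} + 23361 = - \frac{1}{9642} + 23361 = \frac{225246761}{9642}$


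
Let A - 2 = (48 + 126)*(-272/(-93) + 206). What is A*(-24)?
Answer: -27048048/31 ≈ -8.7252e+5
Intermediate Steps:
A = 1127002/31 (A = 2 + (48 + 126)*(-272/(-93) + 206) = 2 + 174*(-272*(-1/93) + 206) = 2 + 174*(272/93 + 206) = 2 + 174*(19430/93) = 2 + 1126940/31 = 1127002/31 ≈ 36355.)
A*(-24) = (1127002/31)*(-24) = -27048048/31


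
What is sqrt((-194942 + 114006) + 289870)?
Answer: sqrt(208934) ≈ 457.09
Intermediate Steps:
sqrt((-194942 + 114006) + 289870) = sqrt(-80936 + 289870) = sqrt(208934)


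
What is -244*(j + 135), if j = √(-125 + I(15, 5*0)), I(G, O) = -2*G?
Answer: -32940 - 244*I*√155 ≈ -32940.0 - 3037.8*I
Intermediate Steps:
j = I*√155 (j = √(-125 - 2*15) = √(-125 - 30) = √(-155) = I*√155 ≈ 12.45*I)
-244*(j + 135) = -244*(I*√155 + 135) = -244*(135 + I*√155) = -32940 - 244*I*√155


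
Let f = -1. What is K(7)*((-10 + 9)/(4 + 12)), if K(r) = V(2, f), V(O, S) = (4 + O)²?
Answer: -9/4 ≈ -2.2500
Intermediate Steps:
K(r) = 36 (K(r) = (4 + 2)² = 6² = 36)
K(7)*((-10 + 9)/(4 + 12)) = 36*((-10 + 9)/(4 + 12)) = 36*(-1/16) = -9/4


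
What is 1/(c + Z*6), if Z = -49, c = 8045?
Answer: 1/7751 ≈ 0.00012902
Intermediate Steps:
1/(c + Z*6) = 1/(8045 - 49*6) = 1/(8045 - 294) = 1/7751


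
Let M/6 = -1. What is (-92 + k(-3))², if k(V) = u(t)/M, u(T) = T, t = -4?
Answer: 75076/9 ≈ 8341.8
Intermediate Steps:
M = -6 (M = 6*(-1) = -6)
k(V) = ⅔ (k(V) = -4/(-6) = -4*(-⅙) = ⅔)
(-92 + k(-3))² = (-92 + ⅔)² = (-274/3)² = 75076/9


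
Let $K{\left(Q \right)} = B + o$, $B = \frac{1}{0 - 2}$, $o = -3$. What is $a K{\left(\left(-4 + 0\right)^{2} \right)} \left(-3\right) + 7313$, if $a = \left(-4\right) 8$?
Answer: $6977$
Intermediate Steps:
$a = -32$
$B = - \frac{1}{2}$ ($B = \frac{1}{-2} = - \frac{1}{2} \approx -0.5$)
$K{\left(Q \right)} = - \frac{7}{2}$ ($K{\left(Q \right)} = - \frac{1}{2} - 3 = - \frac{7}{2}$)
$a K{\left(\left(-4 + 0\right)^{2} \right)} \left(-3\right) + 7313 = \left(-32\right) \left(- \frac{7}{2}\right) \left(-3\right) + 7313 = 112 \left(-3\right) + 7313 = -336 + 7313 = 6977$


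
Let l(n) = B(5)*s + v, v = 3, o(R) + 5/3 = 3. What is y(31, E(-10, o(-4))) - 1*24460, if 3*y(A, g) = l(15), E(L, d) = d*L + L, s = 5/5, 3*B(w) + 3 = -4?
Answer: -220138/9 ≈ -24460.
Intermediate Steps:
B(w) = -7/3 (B(w) = -1 + (1/3)*(-4) = -1 - 4/3 = -7/3)
s = 1 (s = 5*(1/5) = 1)
o(R) = 4/3 (o(R) = -5/3 + 3 = 4/3)
E(L, d) = L + L*d (E(L, d) = L*d + L = L + L*d)
l(n) = 2/3 (l(n) = -7/3*1 + 3 = -7/3 + 3 = 2/3)
y(A, g) = 2/9 (y(A, g) = (1/3)*(2/3) = 2/9)
y(31, E(-10, o(-4))) - 1*24460 = 2/9 - 1*24460 = 2/9 - 24460 = -220138/9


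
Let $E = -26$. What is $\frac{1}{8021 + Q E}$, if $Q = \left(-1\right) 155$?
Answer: $\frac{1}{12051} \approx 8.2981 \cdot 10^{-5}$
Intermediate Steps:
$Q = -155$
$\frac{1}{8021 + Q E} = \frac{1}{8021 - -4030} = \frac{1}{8021 + 4030} = \frac{1}{12051}$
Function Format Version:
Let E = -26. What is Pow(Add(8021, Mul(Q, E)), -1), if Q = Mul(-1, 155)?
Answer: Rational(1, 12051) ≈ 8.2981e-5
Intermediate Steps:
Q = -155
Pow(Add(8021, Mul(Q, E)), -1) = Pow(Add(8021, Mul(-155, -26)), -1) = Pow(Add(8021, 4030), -1) = Pow(12051, -1) = Rational(1, 12051)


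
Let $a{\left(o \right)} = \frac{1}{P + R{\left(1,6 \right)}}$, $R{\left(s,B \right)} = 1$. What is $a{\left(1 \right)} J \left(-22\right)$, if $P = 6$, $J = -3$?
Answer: $\frac{66}{7} \approx 9.4286$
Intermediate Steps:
$a{\left(o \right)} = \frac{1}{7}$ ($a{\left(o \right)} = \frac{1}{6 + 1} = \frac{1}{7}$)
$a{\left(1 \right)} J \left(-22\right) = \frac{1}{7} \left(-3\right) \left(-22\right) = \left(- \frac{3}{7}\right) \left(-22\right) = \frac{66}{7}$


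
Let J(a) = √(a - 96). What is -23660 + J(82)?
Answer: -23660 + I*√14 ≈ -23660.0 + 3.7417*I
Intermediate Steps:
J(a) = √(-96 + a)
-23660 + J(82) = -23660 + √(-96 + 82) = -23660 + √(-14) = -23660 + I*√14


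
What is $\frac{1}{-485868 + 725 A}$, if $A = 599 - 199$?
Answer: $- \frac{1}{195868} \approx -5.1055 \cdot 10^{-6}$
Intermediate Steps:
$A = 400$ ($A = 599 - 199 = 400$)
$\frac{1}{-485868 + 725 A} = \frac{1}{-485868 + 725 \cdot 400} = \frac{1}{-485868 + 290000} = \frac{1}{-195868} = - \frac{1}{195868}$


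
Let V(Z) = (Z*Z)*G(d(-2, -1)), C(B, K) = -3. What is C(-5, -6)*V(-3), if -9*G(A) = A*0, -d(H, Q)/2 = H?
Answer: 0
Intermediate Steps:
d(H, Q) = -2*H
G(A) = 0 (G(A) = -A*0/9 = -⅑*0 = 0)
V(Z) = 0 (V(Z) = (Z*Z)*0 = Z²*0 = 0)
C(-5, -6)*V(-3) = -3*0 = 0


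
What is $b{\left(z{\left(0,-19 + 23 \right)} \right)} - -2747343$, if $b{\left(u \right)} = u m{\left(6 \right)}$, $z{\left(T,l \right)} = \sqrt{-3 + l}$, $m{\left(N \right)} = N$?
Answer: $2747349$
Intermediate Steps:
$b{\left(u \right)} = 6 u$ ($b{\left(u \right)} = u 6 = 6 u$)
$b{\left(z{\left(0,-19 + 23 \right)} \right)} - -2747343 = 6 \sqrt{-3 + \left(-19 + 23\right)} - -2747343 = 6 \sqrt{-3 + 4} + 2747343 = 6 \sqrt{1} + 2747343 = 6 \cdot 1 + 2747343 = 6 + 2747343 = 2747349$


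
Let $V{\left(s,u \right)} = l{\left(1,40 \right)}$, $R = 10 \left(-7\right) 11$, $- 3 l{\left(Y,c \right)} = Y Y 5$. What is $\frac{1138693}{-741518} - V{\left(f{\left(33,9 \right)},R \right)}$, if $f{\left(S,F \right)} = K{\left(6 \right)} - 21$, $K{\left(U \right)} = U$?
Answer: $\frac{291511}{2224554} \approx 0.13104$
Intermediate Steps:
$f{\left(S,F \right)} = -15$ ($f{\left(S,F \right)} = 6 - 21 = -15$)
$l{\left(Y,c \right)} = - \frac{5 Y^{2}}{3}$ ($l{\left(Y,c \right)} = - \frac{Y Y 5}{3} = - \frac{Y^{2} \cdot 5}{3} = - \frac{5 Y^{2}}{3}$)
$R = -770$ ($R = \left(-70\right) 11 = -770$)
$V{\left(s,u \right)} = - \frac{5}{3}$ ($V{\left(s,u \right)} = - \frac{5 \cdot 1^{2}}{3} = \left(- \frac{5}{3}\right) 1 = - \frac{5}{3}$)
$\frac{1138693}{-741518} - V{\left(f{\left(33,9 \right)},R \right)} = \frac{1138693}{-741518} - - \frac{5}{3} = 1138693 \left(- \frac{1}{741518}\right) + \frac{5}{3} = - \frac{1138693}{741518} + \frac{5}{3} = \frac{291511}{2224554}$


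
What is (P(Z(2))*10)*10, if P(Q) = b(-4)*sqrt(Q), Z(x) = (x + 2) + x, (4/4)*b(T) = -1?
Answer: -100*sqrt(6) ≈ -244.95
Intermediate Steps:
b(T) = -1
Z(x) = 2 + 2*x (Z(x) = (2 + x) + x = 2 + 2*x)
P(Q) = -sqrt(Q)
(P(Z(2))*10)*10 = (-sqrt(2 + 2*2)*10)*10 = (-sqrt(2 + 4)*10)*10 = (-sqrt(6)*10)*10 = -10*sqrt(6)*10 = -100*sqrt(6)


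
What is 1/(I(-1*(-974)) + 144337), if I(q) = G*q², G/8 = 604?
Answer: 1/4584146769 ≈ 2.1814e-10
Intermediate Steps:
G = 4832 (G = 8*604 = 4832)
I(q) = 4832*q²
1/(I(-1*(-974)) + 144337) = 1/(4832*(-1*(-974))² + 144337) = 1/(4832*974² + 144337) = 1/(4832*948676 + 144337) = 1/(4584002432 + 144337) = 1/4584146769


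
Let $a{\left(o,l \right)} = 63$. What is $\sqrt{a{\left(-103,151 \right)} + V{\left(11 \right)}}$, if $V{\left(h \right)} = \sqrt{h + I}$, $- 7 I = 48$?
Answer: $\frac{\sqrt{3087 + 7 \sqrt{203}}}{7} \approx 8.0645$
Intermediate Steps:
$I = - \frac{48}{7}$ ($I = \left(- \frac{1}{7}\right) 48 = - \frac{48}{7} \approx -6.8571$)
$V{\left(h \right)} = \sqrt{- \frac{48}{7} + h}$ ($V{\left(h \right)} = \sqrt{h - \frac{48}{7}} = \sqrt{- \frac{48}{7} + h}$)
$\sqrt{a{\left(-103,151 \right)} + V{\left(11 \right)}} = \sqrt{63 + \frac{\sqrt{-336 + 49 \cdot 11}}{7}} = \sqrt{63 + \frac{\sqrt{-336 + 539}}{7}} = \sqrt{63 + \frac{\sqrt{203}}{7}}$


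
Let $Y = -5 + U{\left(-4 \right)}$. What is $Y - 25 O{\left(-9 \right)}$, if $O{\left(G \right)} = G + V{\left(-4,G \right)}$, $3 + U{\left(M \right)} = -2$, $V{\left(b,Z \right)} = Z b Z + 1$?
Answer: $8290$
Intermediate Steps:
$V{\left(b,Z \right)} = 1 + b Z^{2}$ ($V{\left(b,Z \right)} = b Z^{2} + 1 = 1 + b Z^{2}$)
$U{\left(M \right)} = -5$ ($U{\left(M \right)} = -3 - 2 = -5$)
$O{\left(G \right)} = 1 + G - 4 G^{2}$ ($O{\left(G \right)} = G - \left(-1 + 4 G^{2}\right) = 1 + G - 4 G^{2}$)
$Y = -10$ ($Y = -5 - 5 = -10$)
$Y - 25 O{\left(-9 \right)} = -10 - 25 \left(1 - 9 - 4 \left(-9\right)^{2}\right) = -10 - 25 \left(1 - 9 - 324\right) = -10 - -8300 = -10 + 8300 = 8290$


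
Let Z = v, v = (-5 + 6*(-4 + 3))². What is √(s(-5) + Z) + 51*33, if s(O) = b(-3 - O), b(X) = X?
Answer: 1683 + √123 ≈ 1694.1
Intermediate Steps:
s(O) = -3 - O
v = 121 (v = (-5 + 6*(-1))² = (-5 - 6)² = (-11)² = 121)
Z = 121
√(s(-5) + Z) + 51*33 = √((-3 - 1*(-5)) + 121) + 51*33 = √((-3 + 5) + 121) + 1683 = √(2 + 121) + 1683 = √123 + 1683 = 1683 + √123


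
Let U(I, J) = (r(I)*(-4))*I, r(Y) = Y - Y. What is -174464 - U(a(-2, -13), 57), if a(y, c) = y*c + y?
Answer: -174464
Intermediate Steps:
a(y, c) = y + c*y (a(y, c) = c*y + y = y + c*y)
r(Y) = 0
U(I, J) = 0 (U(I, J) = (0*(-4))*I = 0*I = 0)
-174464 - U(a(-2, -13), 57) = -174464 - 1*0 = -174464 + 0 = -174464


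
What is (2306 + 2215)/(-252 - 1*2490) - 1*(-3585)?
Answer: 3275183/914 ≈ 3583.4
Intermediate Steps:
(2306 + 2215)/(-252 - 1*2490) - 1*(-3585) = 4521/(-252 - 2490) + 3585 = 4521/(-2742) + 3585 = 4521*(-1/2742) + 3585 = -1507/914 + 3585 = 3275183/914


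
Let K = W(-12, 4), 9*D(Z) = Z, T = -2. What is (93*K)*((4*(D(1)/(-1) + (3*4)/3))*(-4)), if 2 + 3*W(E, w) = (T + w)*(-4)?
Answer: 173600/9 ≈ 19289.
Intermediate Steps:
D(Z) = Z/9
W(E, w) = 2 - 4*w/3 (W(E, w) = -2/3 + ((-2 + w)*(-4))/3 = -2/3 + (8 - 4*w)/3 = -2/3 + (8/3 - 4*w/3) = 2 - 4*w/3)
K = -10/3 (K = 2 - 4/3*4 = 2 - 16/3 = -10/3 ≈ -3.3333)
(93*K)*((4*(D(1)/(-1) + (3*4)/3))*(-4)) = (93*(-10/3))*((4*(((1/9)*1)/(-1) + (3*4)/3))*(-4)) = -310*4*((1/9)*(-1) + 12*(1/3))*(-4) = -310*4*(-1/9 + 4)*(-4) = -310*4*(35/9)*(-4) = -43400*(-4)/9 = -310*(-560/9) = 173600/9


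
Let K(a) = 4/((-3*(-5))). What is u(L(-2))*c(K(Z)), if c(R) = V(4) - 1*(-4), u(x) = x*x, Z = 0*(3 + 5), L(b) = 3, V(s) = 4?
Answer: 72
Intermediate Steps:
Z = 0 (Z = 0*8 = 0)
K(a) = 4/15
u(x) = x²
c(R) = 8 (c(R) = 4 - 1*(-4) = 4 + 4 = 8)
u(L(-2))*c(K(Z)) = 3²*8 = 9*8 = 72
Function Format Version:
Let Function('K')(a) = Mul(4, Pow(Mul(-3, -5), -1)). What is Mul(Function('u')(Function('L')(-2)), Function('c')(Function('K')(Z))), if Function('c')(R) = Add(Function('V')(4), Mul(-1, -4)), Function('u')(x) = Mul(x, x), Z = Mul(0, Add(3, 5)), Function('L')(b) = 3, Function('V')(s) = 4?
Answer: 72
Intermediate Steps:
Z = 0 (Z = Mul(0, 8) = 0)
Function('K')(a) = Rational(4, 15) (Function('K')(a) = Mul(4, Pow(15, -1)) = Mul(4, Rational(1, 15)) = Rational(4, 15))
Function('u')(x) = Pow(x, 2)
Function('c')(R) = 8 (Function('c')(R) = Add(4, Mul(-1, -4)) = Add(4, 4) = 8)
Mul(Function('u')(Function('L')(-2)), Function('c')(Function('K')(Z))) = Mul(Pow(3, 2), 8) = Mul(9, 8) = 72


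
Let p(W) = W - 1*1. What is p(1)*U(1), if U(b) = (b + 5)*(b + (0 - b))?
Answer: 0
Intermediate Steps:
p(W) = -1 + W (p(W) = W - 1 = -1 + W)
U(b) = 0 (U(b) = (5 + b)*(b - b) = (5 + b)*0 = 0)
p(1)*U(1) = (-1 + 1)*0 = 0*0 = 0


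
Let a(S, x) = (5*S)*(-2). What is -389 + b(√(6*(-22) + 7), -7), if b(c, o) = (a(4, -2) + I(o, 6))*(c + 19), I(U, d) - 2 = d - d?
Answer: -1111 - 190*I*√5 ≈ -1111.0 - 424.85*I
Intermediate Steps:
a(S, x) = -10*S
I(U, d) = 2 (I(U, d) = 2 + (d - d) = 2 + 0 = 2)
b(c, o) = -722 - 38*c (b(c, o) = (-10*4 + 2)*(c + 19) = (-40 + 2)*(19 + c) = -38*(19 + c) = -722 - 38*c)
-389 + b(√(6*(-22) + 7), -7) = -389 + (-722 - 38*√(6*(-22) + 7)) = -389 + (-722 - 38*√(-132 + 7)) = -389 + (-722 - 190*I*√5) = -1111 - 190*I*√5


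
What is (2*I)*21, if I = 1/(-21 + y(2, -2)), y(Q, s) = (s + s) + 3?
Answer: -21/11 ≈ -1.9091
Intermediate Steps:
y(Q, s) = 3 + 2*s (y(Q, s) = 2*s + 3 = 3 + 2*s)
I = -1/22 (I = 1/(-21 + (3 + 2*(-2))) = 1/(-21 + (3 - 4)) = 1/(-21 - 1) = 1/(-22) = -1/22 ≈ -0.045455)
(2*I)*21 = (2*(-1/22))*21 = -1/11*21 = -21/11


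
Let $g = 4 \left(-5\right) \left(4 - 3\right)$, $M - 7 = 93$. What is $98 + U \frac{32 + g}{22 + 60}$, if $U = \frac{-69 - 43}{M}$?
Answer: $\frac{100282}{1025} \approx 97.836$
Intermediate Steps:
$M = 100$ ($M = 7 + 93 = 100$)
$g = -20$ ($g = \left(-20\right) 1 = -20$)
$U = - \frac{28}{25}$ ($U = \frac{-69 - 43}{100} = \left(-112\right) \frac{1}{100} = - \frac{28}{25} \approx -1.12$)
$98 + U \frac{32 + g}{22 + 60} = 98 - \frac{28 \frac{32 - 20}{22 + 60}}{25} = 98 - \frac{28 \cdot \frac{12}{82}}{25} = 98 - \frac{28 \cdot 12 \cdot \frac{1}{82}}{25} = 98 - \frac{168}{1025} = \frac{100282}{1025}$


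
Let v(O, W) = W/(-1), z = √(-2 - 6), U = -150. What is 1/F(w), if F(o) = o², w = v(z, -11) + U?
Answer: 1/19321 ≈ 5.1757e-5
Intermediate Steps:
z = 2*I*√2 (z = √(-8) = 2*I*√2 ≈ 2.8284*I)
v(O, W) = -W (v(O, W) = W*(-1) = -W)
w = -139 (w = -1*(-11) - 150 = 11 - 150 = -139)
1/F(w) = 1/((-139)²) = 1/19321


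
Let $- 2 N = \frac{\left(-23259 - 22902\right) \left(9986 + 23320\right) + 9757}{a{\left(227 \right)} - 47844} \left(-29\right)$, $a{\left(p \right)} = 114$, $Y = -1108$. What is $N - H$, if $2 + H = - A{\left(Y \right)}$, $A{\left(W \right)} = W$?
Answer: $\frac{44479848001}{95460} \approx 4.6595 \cdot 10^{5}$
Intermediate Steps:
$H = 1106$ ($H = -2 - -1108 = -2 + 1108 = 1106$)
$N = \frac{44585426761}{95460}$ ($N = - \frac{\frac{\left(-23259 - 22902\right) \left(9986 + 23320\right) + 9757}{114 - 47844} \left(-29\right)}{2} = - \frac{\frac{\left(-46161\right) 33306 + 9757}{-47730} \left(-29\right)}{2} = - \frac{\left(-1537438266 + 9757\right) \left(- \frac{1}{47730}\right) \left(-29\right)}{2} = - \frac{\left(-1537428509\right) \left(- \frac{1}{47730}\right) \left(-29\right)}{2} = - \frac{\frac{1537428509}{47730} \left(-29\right)}{2} = \left(- \frac{1}{2}\right) \left(- \frac{44585426761}{47730}\right) = \frac{44585426761}{95460} \approx 4.6706 \cdot 10^{5}$)
$N - H = \frac{44585426761}{95460} - 1106 = \frac{44479848001}{95460}$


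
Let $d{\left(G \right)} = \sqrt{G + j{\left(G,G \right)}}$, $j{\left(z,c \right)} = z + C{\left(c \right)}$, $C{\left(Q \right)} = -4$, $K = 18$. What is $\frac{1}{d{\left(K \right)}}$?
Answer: $\frac{\sqrt{2}}{8} \approx 0.17678$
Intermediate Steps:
$j{\left(z,c \right)} = -4 + z$ ($j{\left(z,c \right)} = z - 4 = -4 + z$)
$d{\left(G \right)} = \sqrt{-4 + 2 G}$ ($d{\left(G \right)} = \sqrt{G + \left(-4 + G\right)} = \sqrt{-4 + 2 G}$)
$\frac{1}{d{\left(K \right)}} = \frac{1}{\sqrt{-4 + 2 \cdot 18}} = \frac{1}{\sqrt{-4 + 36}} = \frac{1}{\sqrt{32}} = \frac{1}{4 \sqrt{2}} = \frac{\sqrt{2}}{8}$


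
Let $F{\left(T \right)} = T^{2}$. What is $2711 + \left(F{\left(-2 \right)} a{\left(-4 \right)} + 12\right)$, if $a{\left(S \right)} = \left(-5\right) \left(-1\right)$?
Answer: $2743$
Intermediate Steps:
$a{\left(S \right)} = 5$
$2711 + \left(F{\left(-2 \right)} a{\left(-4 \right)} + 12\right) = 2711 + \left(\left(-2\right)^{2} \cdot 5 + 12\right) = 2711 + \left(4 \cdot 5 + 12\right) = 2711 + \left(20 + 12\right) = 2711 + 32 = 2743$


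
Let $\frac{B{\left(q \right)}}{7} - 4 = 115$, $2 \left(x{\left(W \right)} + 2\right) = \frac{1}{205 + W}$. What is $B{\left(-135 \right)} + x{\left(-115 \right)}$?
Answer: $\frac{149581}{180} \approx 831.01$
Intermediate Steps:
$x{\left(W \right)} = -2 + \frac{1}{2 \left(205 + W\right)}$
$B{\left(q \right)} = 833$ ($B{\left(q \right)} = 28 + 7 \cdot 115 = 28 + 805 = 833$)
$B{\left(-135 \right)} + x{\left(-115 \right)} = 833 + \frac{-819 - -460}{2 \left(205 - 115\right)} = 833 + \frac{-819 + 460}{2 \cdot 90} = 833 + \frac{1}{2} \cdot \frac{1}{90} \left(-359\right) = 833 - \frac{359}{180} = \frac{149581}{180}$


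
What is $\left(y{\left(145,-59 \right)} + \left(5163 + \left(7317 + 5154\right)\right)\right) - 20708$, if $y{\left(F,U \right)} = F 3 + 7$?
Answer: $-2632$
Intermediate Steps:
$y{\left(F,U \right)} = 7 + 3 F$ ($y{\left(F,U \right)} = 3 F + 7 = 7 + 3 F$)
$\left(y{\left(145,-59 \right)} + \left(5163 + \left(7317 + 5154\right)\right)\right) - 20708 = \left(\left(7 + 3 \cdot 145\right) + \left(5163 + \left(7317 + 5154\right)\right)\right) - 20708 = \left(\left(7 + 435\right) + \left(5163 + 12471\right)\right) - 20708 = \left(442 + 17634\right) - 20708 = 18076 - 20708 = -2632$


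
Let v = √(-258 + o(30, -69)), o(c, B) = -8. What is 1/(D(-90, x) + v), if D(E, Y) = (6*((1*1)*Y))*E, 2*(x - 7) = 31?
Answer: -6075/73811383 - I*√266/147622766 ≈ -8.2304e-5 - 1.1048e-7*I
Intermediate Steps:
x = 45/2 (x = 7 + (½)*31 = 7 + 31/2 = 45/2 ≈ 22.500)
D(E, Y) = 6*E*Y (D(E, Y) = (6*(1*Y))*E = (6*Y)*E = 6*E*Y)
v = I*√266 (v = √(-258 - 8) = √(-266) = I*√266 ≈ 16.31*I)
1/(D(-90, x) + v) = 1/(6*(-90)*(45/2) + I*√266) = 1/(-12150 + I*√266)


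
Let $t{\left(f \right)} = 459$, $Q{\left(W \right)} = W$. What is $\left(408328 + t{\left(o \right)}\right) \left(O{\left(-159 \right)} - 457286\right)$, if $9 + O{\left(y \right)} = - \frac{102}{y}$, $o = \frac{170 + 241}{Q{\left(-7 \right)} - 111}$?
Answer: $- \frac{9907607412987}{53} \approx -1.8694 \cdot 10^{11}$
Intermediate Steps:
$o = - \frac{411}{118}$ ($o = \frac{170 + 241}{-7 - 111} = \frac{411}{-118} = 411 \left(- \frac{1}{118}\right) = - \frac{411}{118} \approx -3.4831$)
$O{\left(y \right)} = -9 - \frac{102}{y}$
$\left(408328 + t{\left(o \right)}\right) \left(O{\left(-159 \right)} - 457286\right) = \left(408328 + 459\right) \left(\left(-9 - \frac{102}{-159}\right) - 457286\right) = 408787 \left(\left(-9 - - \frac{34}{53}\right) - 457286\right) = 408787 \left(\left(-9 + \frac{34}{53}\right) - 457286\right) = 408787 \left(- \frac{443}{53} - 457286\right) = 408787 \left(- \frac{24236601}{53}\right) = - \frac{9907607412987}{53}$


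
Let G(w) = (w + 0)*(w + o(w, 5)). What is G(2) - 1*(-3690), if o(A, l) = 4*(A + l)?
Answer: 3750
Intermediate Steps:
o(A, l) = 4*A + 4*l
G(w) = w*(20 + 5*w) (G(w) = (w + 0)*(w + (4*w + 4*5)) = w*(w + (4*w + 20)) = w*(w + (20 + 4*w)) = w*(20 + 5*w))
G(2) - 1*(-3690) = 5*2*(4 + 2) - 1*(-3690) = 5*2*6 + 3690 = 60 + 3690 = 3750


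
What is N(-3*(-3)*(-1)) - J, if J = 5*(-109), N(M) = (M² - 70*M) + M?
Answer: 1247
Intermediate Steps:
N(M) = M² - 69*M
J = -545
N(-3*(-3)*(-1)) - J = (-3*(-3)*(-1))*(-69 - 3*(-3)*(-1)) - 1*(-545) = (9*(-1))*(-69 + 9*(-1)) + 545 = -9*(-69 - 9) + 545 = -9*(-78) + 545 = 702 + 545 = 1247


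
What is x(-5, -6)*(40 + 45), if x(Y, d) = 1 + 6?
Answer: 595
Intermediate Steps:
x(Y, d) = 7
x(-5, -6)*(40 + 45) = 7*(40 + 45) = 7*85 = 595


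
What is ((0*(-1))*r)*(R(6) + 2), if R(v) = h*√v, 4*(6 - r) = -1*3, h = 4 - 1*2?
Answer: 0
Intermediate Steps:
h = 2 (h = 4 - 2 = 2)
r = 27/4 (r = 6 - (-1)*3/4 = 6 - ¼*(-3) = 6 + ¾ = 27/4 ≈ 6.7500)
R(v) = 2*√v
((0*(-1))*r)*(R(6) + 2) = ((0*(-1))*(27/4))*(2*√6 + 2) = (0*(27/4))*(2 + 2*√6) = 0*(2 + 2*√6) = 0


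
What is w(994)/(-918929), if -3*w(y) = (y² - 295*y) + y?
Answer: 695800/2756787 ≈ 0.25240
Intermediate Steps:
w(y) = 98*y - y²/3 (w(y) = -((y² - 295*y) + y)/3 = -(y² - 294*y)/3 = 98*y - y²/3)
w(994)/(-918929) = ((⅓)*994*(294 - 1*994))/(-918929) = ((⅓)*994*(294 - 994))*(-1/918929) = ((⅓)*994*(-700))*(-1/918929) = -695800/3*(-1/918929) = 695800/2756787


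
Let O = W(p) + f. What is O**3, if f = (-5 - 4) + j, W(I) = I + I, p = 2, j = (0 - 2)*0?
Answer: -125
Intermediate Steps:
j = 0 (j = -2*0 = 0)
W(I) = 2*I
f = -9 (f = (-5 - 4) + 0 = -9 + 0 = -9)
O = -5 (O = 2*2 - 9 = 4 - 9 = -5)
O**3 = (-5)**3 = -125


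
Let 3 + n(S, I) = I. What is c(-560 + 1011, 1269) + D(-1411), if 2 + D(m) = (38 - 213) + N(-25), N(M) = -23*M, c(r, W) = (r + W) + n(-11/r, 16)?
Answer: 2131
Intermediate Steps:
n(S, I) = -3 + I
c(r, W) = 13 + W + r (c(r, W) = (r + W) + (-3 + 16) = (W + r) + 13 = 13 + W + r)
D(m) = 398 (D(m) = -2 + ((38 - 213) - 23*(-25)) = -2 + (-175 + 575) = -2 + 400 = 398)
c(-560 + 1011, 1269) + D(-1411) = (13 + 1269 + (-560 + 1011)) + 398 = (13 + 1269 + 451) + 398 = 1733 + 398 = 2131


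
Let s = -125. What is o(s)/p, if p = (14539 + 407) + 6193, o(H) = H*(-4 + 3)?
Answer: 125/21139 ≈ 0.0059132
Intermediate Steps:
o(H) = -H (o(H) = H*(-1) = -H)
p = 21139 (p = 14946 + 6193 = 21139)
o(s)/p = -1*(-125)/21139 = 125*(1/21139) = 125/21139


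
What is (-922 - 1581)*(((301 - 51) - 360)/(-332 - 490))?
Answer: -137665/411 ≈ -334.95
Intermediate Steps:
(-922 - 1581)*(((301 - 51) - 360)/(-332 - 490)) = -2503*(250 - 360)/(-822) = -(-275330)*(-1)/822 = -2503*55/411 = -137665/411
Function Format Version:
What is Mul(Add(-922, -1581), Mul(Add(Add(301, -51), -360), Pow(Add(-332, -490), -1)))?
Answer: Rational(-137665, 411) ≈ -334.95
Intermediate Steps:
Mul(Add(-922, -1581), Mul(Add(Add(301, -51), -360), Pow(Add(-332, -490), -1))) = Mul(-2503, Mul(Add(250, -360), Pow(-822, -1))) = Mul(-2503, Mul(-110, Rational(-1, 822))) = Mul(-2503, Rational(55, 411)) = Rational(-137665, 411)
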